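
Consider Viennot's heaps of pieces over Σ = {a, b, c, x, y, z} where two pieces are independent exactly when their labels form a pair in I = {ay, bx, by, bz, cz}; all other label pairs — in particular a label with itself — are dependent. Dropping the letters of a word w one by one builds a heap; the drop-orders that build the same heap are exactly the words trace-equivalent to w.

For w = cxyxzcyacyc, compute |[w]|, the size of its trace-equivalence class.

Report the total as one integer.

piece 0:c — minimal
piece 1:x rests on {0:c}
piece 2:y rests on {1:x}
piece 3:x rests on {2:y}
piece 4:z rests on {3:x}
piece 5:c rests on {3:x}
piece 6:y rests on {4:z, 5:c}
piece 7:a rests on {4:z, 5:c}
piece 8:c rests on {6:y, 7:a}
piece 9:y rests on {8:c}
piece 10:c rests on {9:y}
minimal pieces: {0:c}
ways to finish when only these pieces remain (= sum over removing one remaining piece with nothing left below it):
  1 left: {10}→1
  2 left: {9,10}→1
  3 left: {8,9,10}→1
  4 left: {6,8,9,10}→1  {7,8,9,10}→1
  5 left: {6,7,8,9,10}→2
  6 left: {4,6,7,8,9,10}→2  {5,6,7,8,9,10}→2
  7 left: {4,5,6,7,8,9,10}→4
  8 left: {3,4,5,6,7,8,9,10}→4
  9 left: {2,3,4,5,6,7,8,9,10}→4
  placing 0:c first → 4 extensions

4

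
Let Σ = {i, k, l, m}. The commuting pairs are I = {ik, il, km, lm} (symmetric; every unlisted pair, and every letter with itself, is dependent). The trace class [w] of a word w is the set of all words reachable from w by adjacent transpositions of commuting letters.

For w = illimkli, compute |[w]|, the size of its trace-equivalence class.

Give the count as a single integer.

70

drop 0:i onto floor
drop 1:l onto floor
drop 2:l onto {1:l}
drop 3:i onto {0:i}
drop 4:m onto {3:i}
drop 5:k onto {2:l}
drop 6:l onto {5:k}
drop 7:i onto {4:m}
ground layer = {0:i, 1:l}
drop-orders for the pieces not yet dropped (sum over which currently-grounded one goes next):
  1 to go: {6} 1  {7} 1
  2 to go: {4,7} 1  {5,6} 1  {6,7} 2
  3 to go: {2,5,6} 1  {3,4,7} 1  {4,6,7} 3  {5,6,7} 3
  4 to go: {0,3,4,7} 1  {1,2,5,6} 1  {2,5,6,7} 4  {3,4,6,7} 4  {4,5,6,7} 6
  5 to go: {0,3,4,6,7} 5  {1,2,5,6,7} 5  {2,4,5,6,7} 10  {3,4,5,6,7} 10
  6 to go: {0,3,4,5,6,7} 15  {1,2,4,5,6,7} 15  {2,3,4,5,6,7} 20
  if 0:i drops first: 35 orders
  if 1:l drops first: 35 orders
heap linearizations: 70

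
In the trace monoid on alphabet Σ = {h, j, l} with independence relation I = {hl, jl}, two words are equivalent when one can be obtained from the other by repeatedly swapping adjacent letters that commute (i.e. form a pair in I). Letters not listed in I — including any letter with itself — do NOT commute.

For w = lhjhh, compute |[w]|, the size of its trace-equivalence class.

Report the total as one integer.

5

#0=l has no predecessor
#1=h has no predecessor
#2=j depends on [1:h]
#3=h depends on [2:j]
#4=h depends on [3:h]
sources: [0:l, 1:h]
N(rest) = Σ N(rest − s) over sources s of rest; N(one piece) = 1:
  size 1 → [0]=1  [4]=1
  size 2 → [0,4]=2  [3,4]=1
  size 3 → [0,3,4]=3  [2,3,4]=1
  first=0(l) contributes 1
  first=1(h) contributes 4
|[w]| = 5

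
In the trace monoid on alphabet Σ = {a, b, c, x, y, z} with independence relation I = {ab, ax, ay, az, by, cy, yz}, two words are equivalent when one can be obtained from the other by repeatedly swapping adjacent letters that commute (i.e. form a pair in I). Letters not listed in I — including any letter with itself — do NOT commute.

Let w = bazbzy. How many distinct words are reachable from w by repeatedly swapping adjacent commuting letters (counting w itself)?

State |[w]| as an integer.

drop 0:b onto floor
drop 1:a onto floor
drop 2:z onto {0:b}
drop 3:b onto {2:z}
drop 4:z onto {3:b}
drop 5:y onto floor
ground layer = {0:b, 1:a, 5:y}
drop-orders for the pieces not yet dropped (sum over which currently-grounded one goes next):
  1 to go: {1} 1  {4} 1  {5} 1
  2 to go: {1,4} 2  {1,5} 2  {3,4} 1  {4,5} 2
  3 to go: {1,3,4} 3  {1,4,5} 6  {2,3,4} 1  {3,4,5} 3
  4 to go: {0,2,3,4} 1  {1,2,3,4} 4  {1,3,4,5} 12  {2,3,4,5} 4
  if 0:b drops first: 20 orders
  if 1:a drops first: 5 orders
  if 5:y drops first: 5 orders
heap linearizations: 30

30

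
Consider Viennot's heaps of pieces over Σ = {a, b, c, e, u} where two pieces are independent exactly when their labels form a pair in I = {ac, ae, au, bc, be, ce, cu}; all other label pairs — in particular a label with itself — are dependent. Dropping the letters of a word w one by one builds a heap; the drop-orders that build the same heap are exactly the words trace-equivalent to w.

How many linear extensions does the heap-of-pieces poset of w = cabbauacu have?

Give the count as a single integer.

216

0(c) covers ∅
1(a) covers ∅
2(b) covers 1:a
3(b) covers 2:b
4(a) covers 3:b
5(u) covers 3:b
6(a) covers 4:a
7(c) covers 0:c
8(u) covers 5:u
floor of heap: 0:c, 1:a
completions by unplaced set U, small U first (add the entries for U minus each lowest piece of U):
  |U|=1: {6}:1  {7}:1  {8}:1
  |U|=2: {0,7}:1  {4,6}:1  {5,8}:1  {6,7}:2  {6,8}:2  {7,8}:2
  |U|=3: {0,6,7}:3  {0,7,8}:3  {4,6,7}:3  {4,6,8}:3  {5,6,8}:3  {5,7,8}:3  {6,7,8}:6
  |U|=4: {0,4,6,7}:6  {0,5,7,8}:6  {0,6,7,8}:12  {4,5,6,8}:6  {4,6,7,8}:12  {5,6,7,8}:12
  |U|=5: {0,4,6,7,8}:30  {0,5,6,7,8}:30  {3,4,5,6,8}:6  {4,5,6,7,8}:30
  |U|=6: {0,4,5,6,7,8}:90  {2,3,4,5,6,8}:6  {3,4,5,6,7,8}:36
  |U|=7: {0,3,4,5,6,7,8}:126  {1,2,3,4,5,6,8}:6  {2,3,4,5,6,7,8}:42
  start at 0(c): 48
  start at 1(a): 168
sum over floor = 216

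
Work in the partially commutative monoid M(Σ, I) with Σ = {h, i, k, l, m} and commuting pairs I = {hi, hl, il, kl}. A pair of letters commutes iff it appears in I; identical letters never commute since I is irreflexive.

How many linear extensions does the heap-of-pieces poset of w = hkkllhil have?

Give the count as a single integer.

112

#0=h has no predecessor
#1=k depends on [0:h]
#2=k depends on [1:k]
#3=l has no predecessor
#4=l depends on [3:l]
#5=h depends on [2:k]
#6=i depends on [2:k]
#7=l depends on [4:l]
sources: [0:h, 3:l]
N(rest) = Σ N(rest − s) over sources s of rest; N(one piece) = 1:
  size 1 → [5]=1  [6]=1  [7]=1
  size 2 → [4,7]=1  [5,6]=2  [5,7]=2  [6,7]=2
  size 3 → [2,5,6]=2  [3,4,7]=1  [4,5,7]=3  [4,6,7]=3  [5,6,7]=6
  size 4 → [1,2,5,6]=2  [2,5,6,7]=8  [3,4,5,7]=4  [3,4,6,7]=4  [4,5,6,7]=12
  size 5 → [0,1,2,5,6]=2  [1,2,5,6,7]=10  [2,4,5,6,7]=20  [3,4,5,6,7]=20
  size 6 → [0,1,2,5,6,7]=12  [1,2,4,5,6,7]=30  [2,3,4,5,6,7]=40
  first=0(h) contributes 70
  first=3(l) contributes 42
|[w]| = 112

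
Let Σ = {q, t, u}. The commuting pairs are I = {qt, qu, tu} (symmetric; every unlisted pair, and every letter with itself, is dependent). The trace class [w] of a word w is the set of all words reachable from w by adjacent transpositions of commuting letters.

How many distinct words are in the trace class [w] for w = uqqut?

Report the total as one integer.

30

#0=u has no predecessor
#1=q has no predecessor
#2=q depends on [1:q]
#3=u depends on [0:u]
#4=t has no predecessor
sources: [0:u, 1:q, 4:t]
N(rest) = Σ N(rest − s) over sources s of rest; N(one piece) = 1:
  size 1 → [2]=1  [3]=1  [4]=1
  size 2 → [0,3]=1  [1,2]=1  [2,3]=2  [2,4]=2  [3,4]=2
  size 3 → [0,2,3]=3  [0,3,4]=3  [1,2,3]=3  [1,2,4]=3  [2,3,4]=6
  first=0(u) contributes 12
  first=1(q) contributes 12
  first=4(t) contributes 6
|[w]| = 30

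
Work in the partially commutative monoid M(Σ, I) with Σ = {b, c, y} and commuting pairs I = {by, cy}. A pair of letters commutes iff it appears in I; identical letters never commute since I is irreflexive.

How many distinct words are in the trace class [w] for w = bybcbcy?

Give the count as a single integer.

21

piece 0:b — minimal
piece 1:y — minimal
piece 2:b rests on {0:b}
piece 3:c rests on {2:b}
piece 4:b rests on {3:c}
piece 5:c rests on {4:b}
piece 6:y rests on {1:y}
minimal pieces: {0:b, 1:y}
ways to finish when only these pieces remain (= sum over removing one remaining piece with nothing left below it):
  1 left: {5}→1  {6}→1
  2 left: {1,6}→1  {4,5}→1  {5,6}→2
  3 left: {1,5,6}→3  {3,4,5}→1  {4,5,6}→3
  4 left: {1,4,5,6}→6  {2,3,4,5}→1  {3,4,5,6}→4
  5 left: {0,2,3,4,5}→1  {1,3,4,5,6}→10  {2,3,4,5,6}→5
  placing 0:b first → 15 extensions
  placing 1:y first → 6 extensions
total linear extensions = 21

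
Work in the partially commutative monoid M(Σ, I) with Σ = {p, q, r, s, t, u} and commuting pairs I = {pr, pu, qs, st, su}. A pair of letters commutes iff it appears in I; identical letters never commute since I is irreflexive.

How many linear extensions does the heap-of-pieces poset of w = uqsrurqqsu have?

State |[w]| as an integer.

drop 0:u onto floor
drop 1:q onto {0:u}
drop 2:s onto floor
drop 3:r onto {1:q, 2:s}
drop 4:u onto {3:r}
drop 5:r onto {4:u}
drop 6:q onto {5:r}
drop 7:q onto {6:q}
drop 8:s onto {5:r}
drop 9:u onto {7:q}
ground layer = {0:u, 2:s}
drop-orders for the pieces not yet dropped (sum over which currently-grounded one goes next):
  1 to go: {8} 1  {9} 1
  2 to go: {7,9} 1  {8,9} 2
  3 to go: {6,7,9} 1  {7,8,9} 3
  4 to go: {6,7,8,9} 4
  5 to go: {5,6,7,8,9} 4
  6 to go: {4,5,6,7,8,9} 4
  7 to go: {3,4,5,6,7,8,9} 4
  8 to go: {1,3,4,5,6,7,8,9} 4  {2,3,4,5,6,7,8,9} 4
  if 0:u drops first: 8 orders
  if 2:s drops first: 4 orders
heap linearizations: 12

12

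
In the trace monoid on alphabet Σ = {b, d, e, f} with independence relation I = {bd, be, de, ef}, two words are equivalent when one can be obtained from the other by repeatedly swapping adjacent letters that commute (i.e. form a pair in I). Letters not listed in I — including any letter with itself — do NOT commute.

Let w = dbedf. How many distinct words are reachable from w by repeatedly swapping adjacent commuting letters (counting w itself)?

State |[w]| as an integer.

15

drop 0:d onto floor
drop 1:b onto floor
drop 2:e onto floor
drop 3:d onto {0:d}
drop 4:f onto {1:b, 3:d}
ground layer = {0:d, 1:b, 2:e}
drop-orders for the pieces not yet dropped (sum over which currently-grounded one goes next):
  1 to go: {2} 1  {4} 1
  2 to go: {1,4} 1  {2,4} 2  {3,4} 1
  3 to go: {0,3,4} 1  {1,2,4} 3  {1,3,4} 2  {2,3,4} 3
  if 0:d drops first: 8 orders
  if 1:b drops first: 4 orders
  if 2:e drops first: 3 orders
heap linearizations: 15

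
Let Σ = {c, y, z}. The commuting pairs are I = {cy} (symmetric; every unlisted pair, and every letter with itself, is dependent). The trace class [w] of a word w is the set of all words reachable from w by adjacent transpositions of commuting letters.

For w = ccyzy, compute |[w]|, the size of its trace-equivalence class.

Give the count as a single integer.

3

drop 0:c onto floor
drop 1:c onto {0:c}
drop 2:y onto floor
drop 3:z onto {1:c, 2:y}
drop 4:y onto {3:z}
ground layer = {0:c, 2:y}
drop-orders for the pieces not yet dropped (sum over which currently-grounded one goes next):
  1 to go: {4} 1
  2 to go: {3,4} 1
  3 to go: {1,3,4} 1  {2,3,4} 1
  if 0:c drops first: 2 orders
  if 2:y drops first: 1 orders
heap linearizations: 3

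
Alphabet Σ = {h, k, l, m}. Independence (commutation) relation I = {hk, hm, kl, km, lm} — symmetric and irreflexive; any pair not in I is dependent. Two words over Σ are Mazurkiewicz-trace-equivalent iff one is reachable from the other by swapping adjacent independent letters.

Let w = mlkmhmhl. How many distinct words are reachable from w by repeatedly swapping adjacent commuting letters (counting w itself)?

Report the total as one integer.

drop 0:m onto floor
drop 1:l onto floor
drop 2:k onto floor
drop 3:m onto {0:m}
drop 4:h onto {1:l}
drop 5:m onto {3:m}
drop 6:h onto {4:h}
drop 7:l onto {6:h}
ground layer = {0:m, 1:l, 2:k}
drop-orders for the pieces not yet dropped (sum over which currently-grounded one goes next):
  1 to go: {2} 1  {5} 1  {7} 1
  2 to go: {2,5} 2  {2,7} 2  {3,5} 1  {5,7} 2  {6,7} 1
  3 to go: {0,3,5} 1  {2,3,5} 3  {2,5,7} 6  {2,6,7} 3  {3,5,7} 3  {4,6,7} 1  {5,6,7} 3
  4 to go: {0,2,3,5} 4  {0,3,5,7} 4  {1,4,6,7} 1  {2,3,5,7} 12  {2,4,6,7} 4  {2,5,6,7} 12  {3,5,6,7} 6  {4,5,6,7} 4
  5 to go: {0,2,3,5,7} 20  {0,3,5,6,7} 10  {1,2,4,6,7} 5  {1,4,5,6,7} 5  {2,3,5,6,7} 30  {2,4,5,6,7} 20  {3,4,5,6,7} 10
  6 to go: {0,2,3,5,6,7} 60  {0,3,4,5,6,7} 20  {1,2,4,5,6,7} 30  {1,3,4,5,6,7} 15  {2,3,4,5,6,7} 60
  if 0:m drops first: 105 orders
  if 1:l drops first: 140 orders
  if 2:k drops first: 35 orders
heap linearizations: 280

280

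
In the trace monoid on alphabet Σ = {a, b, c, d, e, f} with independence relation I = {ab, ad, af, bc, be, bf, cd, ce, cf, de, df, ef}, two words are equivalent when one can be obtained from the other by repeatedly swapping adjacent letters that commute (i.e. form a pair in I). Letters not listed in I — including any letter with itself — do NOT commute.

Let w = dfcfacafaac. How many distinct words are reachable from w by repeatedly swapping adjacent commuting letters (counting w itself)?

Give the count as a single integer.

drop 0:d onto floor
drop 1:f onto floor
drop 2:c onto floor
drop 3:f onto {1:f}
drop 4:a onto {2:c}
drop 5:c onto {4:a}
drop 6:a onto {5:c}
drop 7:f onto {3:f}
drop 8:a onto {6:a}
drop 9:a onto {8:a}
drop 10:c onto {9:a}
ground layer = {0:d, 1:f, 2:c}
drop-orders for the pieces not yet dropped (sum over which currently-grounded one goes next):
  1 to go: {0} 1  {7} 1  {10} 1
  2 to go: {0,7} 2  {0,10} 2  {3,7} 1  {7,10} 2  {9,10} 1
  3 to go: {0,3,7} 3  {0,7,10} 6  {0,9,10} 3  {1,3,7} 1  {3,7,10} 3  {7,9,10} 3  {8,9,10} 1
  4 to go: {0,1,3,7} 4  {0,3,7,10} 12  {0,7,9,10} 12  {0,8,9,10} 4  {1,3,7,10} 4  {3,7,9,10} 6  {6,8,9,10} 1  {7,8,9,10} 4
  5 to go: {0,1,3,7,10} 20  {0,3,7,9,10} 30  {0,6,8,9,10} 5  {0,7,8,9,10} 20  {1,3,7,9,10} 10  {3,7,8,9,10} 10  {5,6,8,9,10} 1  {6,7,8,9,10} 5
  6 to go: {0,1,3,7,9,10} 60  {0,3,7,8,9,10} 60  {0,5,6,8,9,10} 6  {0,6,7,8,9,10} 30  {1,3,7,8,9,10} 20  {3,6,7,8,9,10} 15  {4,5,6,8,9,10} 1  {5,6,7,8,9,10} 6
  7 to go: {0,1,3,7,8,9,10} 140  {0,3,6,7,8,9,10} 105  {0,4,5,6,8,9,10} 7  {0,5,6,7,8,9,10} 42  {1,3,6,7,8,9,10} 35  {2,4,5,6,8,9,10} 1  {3,5,6,7,8,9,10} 21  {4,5,6,7,8,9,10} 7
  8 to go: {0,1,3,6,7,8,9,10} 280  {0,2,4,5,6,8,9,10} 8  {0,3,5,6,7,8,9,10} 168  {0,4,5,6,7,8,9,10} 56  {1,3,5,6,7,8,9,10} 56  {2,4,5,6,7,8,9,10} 8  {3,4,5,6,7,8,9,10} 28
  9 to go: {0,1,3,5,6,7,8,9,10} 504  {0,2,4,5,6,7,8,9,10} 72  {0,3,4,5,6,7,8,9,10} 252  {1,3,4,5,6,7,8,9,10} 84  {2,3,4,5,6,7,8,9,10} 36
  if 0:d drops first: 120 orders
  if 1:f drops first: 360 orders
  if 2:c drops first: 840 orders
heap linearizations: 1320

1320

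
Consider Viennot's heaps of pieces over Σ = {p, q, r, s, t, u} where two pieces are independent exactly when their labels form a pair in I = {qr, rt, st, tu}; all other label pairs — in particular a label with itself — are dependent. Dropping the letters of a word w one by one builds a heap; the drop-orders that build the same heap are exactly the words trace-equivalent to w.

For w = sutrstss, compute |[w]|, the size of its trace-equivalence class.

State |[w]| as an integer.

28

0(s) covers ∅
1(u) covers 0:s
2(t) covers ∅
3(r) covers 1:u
4(s) covers 3:r
5(t) covers 2:t
6(s) covers 4:s
7(s) covers 6:s
floor of heap: 0:s, 2:t
completions by unplaced set U, small U first (add the entries for U minus each lowest piece of U):
  |U|=1: {5}:1  {7}:1
  |U|=2: {2,5}:1  {5,7}:2  {6,7}:1
  |U|=3: {2,5,7}:3  {4,6,7}:1  {5,6,7}:3
  |U|=4: {2,5,6,7}:6  {3,4,6,7}:1  {4,5,6,7}:4
  |U|=5: {1,3,4,6,7}:1  {2,4,5,6,7}:10  {3,4,5,6,7}:5
  |U|=6: {0,1,3,4,6,7}:1  {1,3,4,5,6,7}:6  {2,3,4,5,6,7}:15
  start at 0(s): 21
  start at 2(t): 7
sum over floor = 28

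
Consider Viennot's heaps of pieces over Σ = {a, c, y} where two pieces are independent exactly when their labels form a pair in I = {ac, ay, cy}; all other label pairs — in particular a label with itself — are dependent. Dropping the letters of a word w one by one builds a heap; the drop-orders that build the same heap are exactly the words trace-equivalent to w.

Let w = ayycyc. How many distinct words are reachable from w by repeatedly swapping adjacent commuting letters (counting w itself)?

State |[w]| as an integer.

piece 0:a — minimal
piece 1:y — minimal
piece 2:y rests on {1:y}
piece 3:c — minimal
piece 4:y rests on {2:y}
piece 5:c rests on {3:c}
minimal pieces: {0:a, 1:y, 3:c}
ways to finish when only these pieces remain (= sum over removing one remaining piece with nothing left below it):
  1 left: {0}→1  {4}→1  {5}→1
  2 left: {0,4}→2  {0,5}→2  {2,4}→1  {3,5}→1  {4,5}→2
  3 left: {0,2,4}→3  {0,3,5}→3  {0,4,5}→6  {1,2,4}→1  {2,4,5}→3  {3,4,5}→3
  4 left: {0,1,2,4}→4  {0,2,4,5}→12  {0,3,4,5}→12  {1,2,4,5}→4  {2,3,4,5}→6
  placing 0:a first → 10 extensions
  placing 1:y first → 30 extensions
  placing 3:c first → 20 extensions
total linear extensions = 60

60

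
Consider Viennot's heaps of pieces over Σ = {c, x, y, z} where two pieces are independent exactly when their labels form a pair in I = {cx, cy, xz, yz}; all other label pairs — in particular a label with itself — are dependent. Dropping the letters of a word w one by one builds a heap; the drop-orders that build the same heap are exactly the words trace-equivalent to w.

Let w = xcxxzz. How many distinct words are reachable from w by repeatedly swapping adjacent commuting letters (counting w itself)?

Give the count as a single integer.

20

0(x) covers ∅
1(c) covers ∅
2(x) covers 0:x
3(x) covers 2:x
4(z) covers 1:c
5(z) covers 4:z
floor of heap: 0:x, 1:c
completions by unplaced set U, small U first (add the entries for U minus each lowest piece of U):
  |U|=1: {3}:1  {5}:1
  |U|=2: {2,3}:1  {3,5}:2  {4,5}:1
  |U|=3: {0,2,3}:1  {1,4,5}:1  {2,3,5}:3  {3,4,5}:3
  |U|=4: {0,2,3,5}:4  {1,3,4,5}:4  {2,3,4,5}:6
  start at 0(x): 10
  start at 1(c): 10
sum over floor = 20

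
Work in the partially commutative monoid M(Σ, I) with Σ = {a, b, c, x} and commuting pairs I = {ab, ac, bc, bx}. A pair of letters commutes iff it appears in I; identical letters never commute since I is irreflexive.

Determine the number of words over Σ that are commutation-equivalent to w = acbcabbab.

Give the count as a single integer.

drop 0:a onto floor
drop 1:c onto floor
drop 2:b onto floor
drop 3:c onto {1:c}
drop 4:a onto {0:a}
drop 5:b onto {2:b}
drop 6:b onto {5:b}
drop 7:a onto {4:a}
drop 8:b onto {6:b}
ground layer = {0:a, 1:c, 2:b}
drop-orders for the pieces not yet dropped (sum over which currently-grounded one goes next):
  1 to go: {3} 1  {7} 1  {8} 1
  2 to go: {1,3} 1  {3,7} 2  {3,8} 2  {4,7} 1  {6,8} 1  {7,8} 2
  3 to go: {0,4,7} 1  {1,3,7} 3  {1,3,8} 3  {3,4,7} 3  {3,6,8} 3  {3,7,8} 6  {4,7,8} 3  {5,6,8} 1  {6,7,8} 3
  4 to go: {0,3,4,7} 4  {0,4,7,8} 4  {1,3,4,7} 6  {1,3,6,8} 6  {1,3,7,8} 12  {2,5,6,8} 1  {3,4,7,8} 12  {3,5,6,8} 4  {3,6,7,8} 12  {4,6,7,8} 6  {5,6,7,8} 4
  5 to go: {0,1,3,4,7} 10  {0,3,4,7,8} 20  {0,4,6,7,8} 10  {1,3,4,7,8} 30  {1,3,5,6,8} 10  {1,3,6,7,8} 30  {2,3,5,6,8} 5  {2,5,6,7,8} 5  {3,4,6,7,8} 30  {3,5,6,7,8} 20  {4,5,6,7,8} 10
  6 to go: {0,1,3,4,7,8} 60  {0,3,4,6,7,8} 60  {0,4,5,6,7,8} 20  {1,2,3,5,6,8} 15  {1,3,4,6,7,8} 90  {1,3,5,6,7,8} 60  {2,3,5,6,7,8} 30  {2,4,5,6,7,8} 15  {3,4,5,6,7,8} 60
  7 to go: {0,1,3,4,6,7,8} 210  {0,2,4,5,6,7,8} 35  {0,3,4,5,6,7,8} 140  {1,2,3,5,6,7,8} 105  {1,3,4,5,6,7,8} 210  {2,3,4,5,6,7,8} 105
  if 0:a drops first: 420 orders
  if 1:c drops first: 280 orders
  if 2:b drops first: 560 orders
heap linearizations: 1260

1260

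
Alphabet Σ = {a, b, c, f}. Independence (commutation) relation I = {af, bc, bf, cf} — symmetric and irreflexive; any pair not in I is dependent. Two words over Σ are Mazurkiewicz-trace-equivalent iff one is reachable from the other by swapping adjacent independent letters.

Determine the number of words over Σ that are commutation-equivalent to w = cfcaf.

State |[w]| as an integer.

drop 0:c onto floor
drop 1:f onto floor
drop 2:c onto {0:c}
drop 3:a onto {2:c}
drop 4:f onto {1:f}
ground layer = {0:c, 1:f}
drop-orders for the pieces not yet dropped (sum over which currently-grounded one goes next):
  1 to go: {3} 1  {4} 1
  2 to go: {1,4} 1  {2,3} 1  {3,4} 2
  3 to go: {0,2,3} 1  {1,3,4} 3  {2,3,4} 3
  if 0:c drops first: 6 orders
  if 1:f drops first: 4 orders
heap linearizations: 10

10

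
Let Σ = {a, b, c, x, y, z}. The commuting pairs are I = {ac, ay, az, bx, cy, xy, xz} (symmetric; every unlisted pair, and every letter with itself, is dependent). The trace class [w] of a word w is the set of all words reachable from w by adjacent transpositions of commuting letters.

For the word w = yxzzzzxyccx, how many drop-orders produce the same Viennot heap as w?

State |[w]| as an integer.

91

piece 0:y — minimal
piece 1:x — minimal
piece 2:z rests on {0:y}
piece 3:z rests on {2:z}
piece 4:z rests on {3:z}
piece 5:z rests on {4:z}
piece 6:x rests on {1:x}
piece 7:y rests on {5:z}
piece 8:c rests on {5:z, 6:x}
piece 9:c rests on {8:c}
piece 10:x rests on {9:c}
minimal pieces: {0:y, 1:x}
ways to finish when only these pieces remain (= sum over removing one remaining piece with nothing left below it):
  1 left: {7}→1  {10}→1
  2 left: {7,10}→2  {9,10}→1
  3 left: {7,9,10}→3  {8,9,10}→1
  4 left: {6,8,9,10}→1  {7,8,9,10}→4
  5 left: {1,6,8,9,10}→1  {5,7,8,9,10}→4  {6,7,8,9,10}→5
  6 left: {1,6,7,8,9,10}→6  {4,5,7,8,9,10}→4  {5,6,7,8,9,10}→9
  7 left: {1,5,6,7,8,9,10}→15  {3,4,5,7,8,9,10}→4  {4,5,6,7,8,9,10}→13
  8 left: {1,4,5,6,7,8,9,10}→28  {2,3,4,5,7,8,9,10}→4  {3,4,5,6,7,8,9,10}→17
  9 left: {0,2,3,4,5,7,8,9,10}→4  {1,3,4,5,6,7,8,9,10}→45  {2,3,4,5,6,7,8,9,10}→21
  placing 0:y first → 66 extensions
  placing 1:x first → 25 extensions
total linear extensions = 91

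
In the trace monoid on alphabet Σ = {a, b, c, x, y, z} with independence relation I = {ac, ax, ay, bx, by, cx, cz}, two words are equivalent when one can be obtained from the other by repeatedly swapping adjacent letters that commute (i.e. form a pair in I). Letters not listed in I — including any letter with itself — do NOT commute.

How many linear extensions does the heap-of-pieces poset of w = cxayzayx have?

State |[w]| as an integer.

drop 0:c onto floor
drop 1:x onto floor
drop 2:a onto floor
drop 3:y onto {0:c, 1:x}
drop 4:z onto {2:a, 3:y}
drop 5:a onto {4:z}
drop 6:y onto {4:z}
drop 7:x onto {6:y}
ground layer = {0:c, 1:x, 2:a}
drop-orders for the pieces not yet dropped (sum over which currently-grounded one goes next):
  1 to go: {5} 1  {7} 1
  2 to go: {5,7} 2  {6,7} 1
  3 to go: {5,6,7} 3
  4 to go: {4,5,6,7} 3
  5 to go: {2,4,5,6,7} 3  {3,4,5,6,7} 3
  6 to go: {0,3,4,5,6,7} 3  {1,3,4,5,6,7} 3  {2,3,4,5,6,7} 6
  if 0:c drops first: 9 orders
  if 1:x drops first: 9 orders
  if 2:a drops first: 6 orders
heap linearizations: 24

24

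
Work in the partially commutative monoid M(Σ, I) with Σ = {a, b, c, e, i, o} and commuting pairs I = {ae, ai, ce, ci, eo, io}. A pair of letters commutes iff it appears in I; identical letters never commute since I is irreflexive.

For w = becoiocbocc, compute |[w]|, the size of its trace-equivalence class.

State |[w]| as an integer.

15

drop 0:b onto floor
drop 1:e onto {0:b}
drop 2:c onto {0:b}
drop 3:o onto {2:c}
drop 4:i onto {1:e}
drop 5:o onto {3:o}
drop 6:c onto {5:o}
drop 7:b onto {4:i, 6:c}
drop 8:o onto {7:b}
drop 9:c onto {8:o}
drop 10:c onto {9:c}
ground layer = {0:b}
drop-orders for the pieces not yet dropped (sum over which currently-grounded one goes next):
  1 to go: {10} 1
  2 to go: {9,10} 1
  3 to go: {8,9,10} 1
  4 to go: {7,8,9,10} 1
  5 to go: {4,7,8,9,10} 1  {6,7,8,9,10} 1
  6 to go: {1,4,7,8,9,10} 1  {4,6,7,8,9,10} 2  {5,6,7,8,9,10} 1
  7 to go: {1,4,6,7,8,9,10} 3  {3,5,6,7,8,9,10} 1  {4,5,6,7,8,9,10} 3
  8 to go: {1,4,5,6,7,8,9,10} 6  {2,3,5,6,7,8,9,10} 1  {3,4,5,6,7,8,9,10} 4
  9 to go: {1,3,4,5,6,7,8,9,10} 10  {2,3,4,5,6,7,8,9,10} 5
  if 0:b drops first: 15 orders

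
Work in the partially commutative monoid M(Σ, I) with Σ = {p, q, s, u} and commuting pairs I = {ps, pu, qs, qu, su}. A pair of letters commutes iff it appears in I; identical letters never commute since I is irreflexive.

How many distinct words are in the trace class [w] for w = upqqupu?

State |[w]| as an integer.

0(u) covers ∅
1(p) covers ∅
2(q) covers 1:p
3(q) covers 2:q
4(u) covers 0:u
5(p) covers 3:q
6(u) covers 4:u
floor of heap: 0:u, 1:p
completions by unplaced set U, small U first (add the entries for U minus each lowest piece of U):
  |U|=1: {5}:1  {6}:1
  |U|=2: {3,5}:1  {4,6}:1  {5,6}:2
  |U|=3: {0,4,6}:1  {2,3,5}:1  {3,5,6}:3  {4,5,6}:3
  |U|=4: {0,4,5,6}:4  {1,2,3,5}:1  {2,3,5,6}:4  {3,4,5,6}:6
  |U|=5: {0,3,4,5,6}:10  {1,2,3,5,6}:5  {2,3,4,5,6}:10
  start at 0(u): 15
  start at 1(p): 20
sum over floor = 35

35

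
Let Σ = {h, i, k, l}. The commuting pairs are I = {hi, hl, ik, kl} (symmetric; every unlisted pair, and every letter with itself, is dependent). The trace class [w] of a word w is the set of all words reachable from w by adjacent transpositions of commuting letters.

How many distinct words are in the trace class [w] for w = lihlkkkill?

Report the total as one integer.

#0=l has no predecessor
#1=i depends on [0:l]
#2=h has no predecessor
#3=l depends on [1:i]
#4=k depends on [2:h]
#5=k depends on [4:k]
#6=k depends on [5:k]
#7=i depends on [3:l]
#8=l depends on [7:i]
#9=l depends on [8:l]
sources: [0:l, 2:h]
N(rest) = Σ N(rest − s) over sources s of rest; N(one piece) = 1:
  size 1 → [6]=1  [9]=1
  size 2 → [5,6]=1  [6,9]=2  [8,9]=1
  size 3 → [4,5,6]=1  [5,6,9]=3  [6,8,9]=3  [7,8,9]=1
  size 4 → [2,4,5,6]=1  [3,7,8,9]=1  [4,5,6,9]=4  [5,6,8,9]=6  [6,7,8,9]=4
  size 5 → [1,3,7,8,9]=1  [2,4,5,6,9]=5  [3,6,7,8,9]=5  [4,5,6,8,9]=10  [5,6,7,8,9]=10
  size 6 → [0,1,3,7,8,9]=1  [1,3,6,7,8,9]=6  [2,4,5,6,8,9]=15  [3,5,6,7,8,9]=15  [4,5,6,7,8,9]=20
  size 7 → [0,1,3,6,7,8,9]=7  [1,3,5,6,7,8,9]=21  [2,4,5,6,7,8,9]=35  [3,4,5,6,7,8,9]=35
  size 8 → [0,1,3,5,6,7,8,9]=28  [1,3,4,5,6,7,8,9]=56  [2,3,4,5,6,7,8,9]=70
  first=0(l) contributes 126
  first=2(h) contributes 84
|[w]| = 210

210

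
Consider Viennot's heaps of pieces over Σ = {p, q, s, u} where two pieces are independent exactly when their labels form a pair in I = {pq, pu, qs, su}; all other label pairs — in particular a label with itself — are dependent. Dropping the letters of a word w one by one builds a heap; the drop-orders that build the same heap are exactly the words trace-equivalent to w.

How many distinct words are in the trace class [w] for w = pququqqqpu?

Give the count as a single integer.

drop 0:p onto floor
drop 1:q onto floor
drop 2:u onto {1:q}
drop 3:q onto {2:u}
drop 4:u onto {3:q}
drop 5:q onto {4:u}
drop 6:q onto {5:q}
drop 7:q onto {6:q}
drop 8:p onto {0:p}
drop 9:u onto {7:q}
ground layer = {0:p, 1:q}
drop-orders for the pieces not yet dropped (sum over which currently-grounded one goes next):
  1 to go: {8} 1  {9} 1
  2 to go: {0,8} 1  {7,9} 1  {8,9} 2
  3 to go: {0,8,9} 3  {6,7,9} 1  {7,8,9} 3
  4 to go: {0,7,8,9} 6  {5,6,7,9} 1  {6,7,8,9} 4
  5 to go: {0,6,7,8,9} 10  {4,5,6,7,9} 1  {5,6,7,8,9} 5
  6 to go: {0,5,6,7,8,9} 15  {3,4,5,6,7,9} 1  {4,5,6,7,8,9} 6
  7 to go: {0,4,5,6,7,8,9} 21  {2,3,4,5,6,7,9} 1  {3,4,5,6,7,8,9} 7
  8 to go: {0,3,4,5,6,7,8,9} 28  {1,2,3,4,5,6,7,9} 1  {2,3,4,5,6,7,8,9} 8
  if 0:p drops first: 9 orders
  if 1:q drops first: 36 orders
heap linearizations: 45

45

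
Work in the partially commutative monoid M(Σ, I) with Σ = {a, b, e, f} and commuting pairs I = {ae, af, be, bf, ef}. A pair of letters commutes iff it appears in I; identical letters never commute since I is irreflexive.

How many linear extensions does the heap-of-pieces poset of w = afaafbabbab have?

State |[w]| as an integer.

55

#0=a has no predecessor
#1=f has no predecessor
#2=a depends on [0:a]
#3=a depends on [2:a]
#4=f depends on [1:f]
#5=b depends on [3:a]
#6=a depends on [5:b]
#7=b depends on [6:a]
#8=b depends on [7:b]
#9=a depends on [8:b]
#10=b depends on [9:a]
sources: [0:a, 1:f]
N(rest) = Σ N(rest − s) over sources s of rest; N(one piece) = 1:
  size 1 → [4]=1  [10]=1
  size 2 → [1,4]=1  [4,10]=2  [9,10]=1
  size 3 → [1,4,10]=3  [4,9,10]=3  [8,9,10]=1
  size 4 → [1,4,9,10]=6  [4,8,9,10]=4  [7,8,9,10]=1
  size 5 → [1,4,8,9,10]=10  [4,7,8,9,10]=5  [6,7,8,9,10]=1
  size 6 → [1,4,7,8,9,10]=15  [4,6,7,8,9,10]=6  [5,6,7,8,9,10]=1
  size 7 → [1,4,6,7,8,9,10]=21  [3,5,6,7,8,9,10]=1  [4,5,6,7,8,9,10]=7
  size 8 → [1,4,5,6,7,8,9,10]=28  [2,3,5,6,7,8,9,10]=1  [3,4,5,6,7,8,9,10]=8
  size 9 → [0,2,3,5,6,7,8,9,10]=1  [1,3,4,5,6,7,8,9,10]=36  [2,3,4,5,6,7,8,9,10]=9
  first=0(a) contributes 45
  first=1(f) contributes 10
|[w]| = 55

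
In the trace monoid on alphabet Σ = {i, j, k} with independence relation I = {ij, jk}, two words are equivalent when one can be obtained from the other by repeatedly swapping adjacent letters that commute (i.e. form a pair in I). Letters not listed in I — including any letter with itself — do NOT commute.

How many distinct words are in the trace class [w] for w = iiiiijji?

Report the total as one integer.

drop 0:i onto floor
drop 1:i onto {0:i}
drop 2:i onto {1:i}
drop 3:i onto {2:i}
drop 4:i onto {3:i}
drop 5:j onto floor
drop 6:j onto {5:j}
drop 7:i onto {4:i}
ground layer = {0:i, 5:j}
drop-orders for the pieces not yet dropped (sum over which currently-grounded one goes next):
  1 to go: {6} 1  {7} 1
  2 to go: {4,7} 1  {5,6} 1  {6,7} 2
  3 to go: {3,4,7} 1  {4,6,7} 3  {5,6,7} 3
  4 to go: {2,3,4,7} 1  {3,4,6,7} 4  {4,5,6,7} 6
  5 to go: {1,2,3,4,7} 1  {2,3,4,6,7} 5  {3,4,5,6,7} 10
  6 to go: {0,1,2,3,4,7} 1  {1,2,3,4,6,7} 6  {2,3,4,5,6,7} 15
  if 0:i drops first: 21 orders
  if 5:j drops first: 7 orders
heap linearizations: 28

28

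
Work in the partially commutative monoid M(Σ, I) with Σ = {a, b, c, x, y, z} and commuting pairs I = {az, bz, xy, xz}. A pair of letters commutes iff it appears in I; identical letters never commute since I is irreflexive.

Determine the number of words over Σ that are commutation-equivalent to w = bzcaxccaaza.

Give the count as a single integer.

8

#0=b has no predecessor
#1=z has no predecessor
#2=c depends on [0:b, 1:z]
#3=a depends on [2:c]
#4=x depends on [3:a]
#5=c depends on [4:x]
#6=c depends on [5:c]
#7=a depends on [6:c]
#8=a depends on [7:a]
#9=z depends on [6:c]
#10=a depends on [8:a]
sources: [0:b, 1:z]
N(rest) = Σ N(rest − s) over sources s of rest; N(one piece) = 1:
  size 1 → [9]=1  [10]=1
  size 2 → [8,10]=1  [9,10]=2
  size 3 → [7,8,10]=1  [8,9,10]=3
  size 4 → [7,8,9,10]=4
  size 5 → [6,7,8,9,10]=4
  size 6 → [5,6,7,8,9,10]=4
  size 7 → [4,5,6,7,8,9,10]=4
  size 8 → [3,4,5,6,7,8,9,10]=4
  size 9 → [2,3,4,5,6,7,8,9,10]=4
  first=0(b) contributes 4
  first=1(z) contributes 4
|[w]| = 8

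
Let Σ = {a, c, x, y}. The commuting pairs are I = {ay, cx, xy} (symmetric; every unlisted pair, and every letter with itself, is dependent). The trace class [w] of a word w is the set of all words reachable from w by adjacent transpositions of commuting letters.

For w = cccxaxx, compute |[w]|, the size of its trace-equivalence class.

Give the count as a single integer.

drop 0:c onto floor
drop 1:c onto {0:c}
drop 2:c onto {1:c}
drop 3:x onto floor
drop 4:a onto {2:c, 3:x}
drop 5:x onto {4:a}
drop 6:x onto {5:x}
ground layer = {0:c, 3:x}
drop-orders for the pieces not yet dropped (sum over which currently-grounded one goes next):
  1 to go: {6} 1
  2 to go: {5,6} 1
  3 to go: {4,5,6} 1
  4 to go: {2,4,5,6} 1  {3,4,5,6} 1
  5 to go: {1,2,4,5,6} 1  {2,3,4,5,6} 2
  if 0:c drops first: 3 orders
  if 3:x drops first: 1 orders
heap linearizations: 4

4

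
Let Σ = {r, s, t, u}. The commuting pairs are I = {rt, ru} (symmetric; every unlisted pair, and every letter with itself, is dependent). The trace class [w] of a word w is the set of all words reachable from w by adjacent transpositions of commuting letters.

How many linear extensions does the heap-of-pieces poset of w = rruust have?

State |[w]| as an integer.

6

piece 0:r — minimal
piece 1:r rests on {0:r}
piece 2:u — minimal
piece 3:u rests on {2:u}
piece 4:s rests on {1:r, 3:u}
piece 5:t rests on {4:s}
minimal pieces: {0:r, 2:u}
ways to finish when only these pieces remain (= sum over removing one remaining piece with nothing left below it):
  1 left: {5}→1
  2 left: {4,5}→1
  3 left: {1,4,5}→1  {3,4,5}→1
  4 left: {0,1,4,5}→1  {1,3,4,5}→2  {2,3,4,5}→1
  placing 0:r first → 3 extensions
  placing 2:u first → 3 extensions
total linear extensions = 6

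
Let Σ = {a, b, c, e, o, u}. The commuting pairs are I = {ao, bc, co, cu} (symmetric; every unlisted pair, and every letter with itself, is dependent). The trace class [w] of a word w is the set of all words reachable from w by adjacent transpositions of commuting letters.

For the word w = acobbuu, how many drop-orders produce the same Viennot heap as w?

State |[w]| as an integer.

piece 0:a — minimal
piece 1:c rests on {0:a}
piece 2:o — minimal
piece 3:b rests on {0:a, 2:o}
piece 4:b rests on {3:b}
piece 5:u rests on {4:b}
piece 6:u rests on {5:u}
minimal pieces: {0:a, 2:o}
ways to finish when only these pieces remain (= sum over removing one remaining piece with nothing left below it):
  1 left: {1}→1  {6}→1
  2 left: {1,6}→2  {5,6}→1
  3 left: {1,5,6}→3  {4,5,6}→1
  4 left: {1,4,5,6}→4  {3,4,5,6}→1
  5 left: {1,3,4,5,6}→5  {2,3,4,5,6}→1
  placing 0:a first → 6 extensions
  placing 2:o first → 5 extensions
total linear extensions = 11

11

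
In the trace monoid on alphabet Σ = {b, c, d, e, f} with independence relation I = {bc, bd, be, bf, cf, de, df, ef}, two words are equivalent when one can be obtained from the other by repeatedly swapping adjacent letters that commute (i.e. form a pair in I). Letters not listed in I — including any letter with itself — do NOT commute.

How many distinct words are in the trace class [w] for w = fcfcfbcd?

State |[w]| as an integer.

piece 0:f — minimal
piece 1:c — minimal
piece 2:f rests on {0:f}
piece 3:c rests on {1:c}
piece 4:f rests on {2:f}
piece 5:b — minimal
piece 6:c rests on {3:c}
piece 7:d rests on {6:c}
minimal pieces: {0:f, 1:c, 5:b}
ways to finish when only these pieces remain (= sum over removing one remaining piece with nothing left below it):
  1 left: {4}→1  {5}→1  {7}→1
  2 left: {2,4}→1  {4,5}→2  {4,7}→2  {5,7}→2  {6,7}→1
  3 left: {0,2,4}→1  {2,4,5}→3  {2,4,7}→3  {3,6,7}→1  {4,5,7}→6  {4,6,7}→3  {5,6,7}→3
  4 left: {0,2,4,5}→4  {0,2,4,7}→4  {1,3,6,7}→1  {2,4,5,7}→12  {2,4,6,7}→6  {3,4,6,7}→4  {3,5,6,7}→4  {4,5,6,7}→12
  5 left: {0,2,4,5,7}→20  {0,2,4,6,7}→10  {1,3,4,6,7}→5  {1,3,5,6,7}→5  {2,3,4,6,7}→10  {2,4,5,6,7}→30  {3,4,5,6,7}→20
  6 left: {0,2,3,4,6,7}→20  {0,2,4,5,6,7}→60  {1,2,3,4,6,7}→15  {1,3,4,5,6,7}→30  {2,3,4,5,6,7}→60
  placing 0:f first → 105 extensions
  placing 1:c first → 140 extensions
  placing 5:b first → 35 extensions
total linear extensions = 280

280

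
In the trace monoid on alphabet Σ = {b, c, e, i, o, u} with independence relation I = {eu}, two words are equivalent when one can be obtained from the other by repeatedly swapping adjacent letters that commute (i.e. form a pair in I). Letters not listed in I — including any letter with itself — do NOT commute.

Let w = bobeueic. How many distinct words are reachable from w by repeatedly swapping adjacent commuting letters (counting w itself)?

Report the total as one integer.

3

piece 0:b — minimal
piece 1:o rests on {0:b}
piece 2:b rests on {1:o}
piece 3:e rests on {2:b}
piece 4:u rests on {2:b}
piece 5:e rests on {3:e}
piece 6:i rests on {4:u, 5:e}
piece 7:c rests on {6:i}
minimal pieces: {0:b}
ways to finish when only these pieces remain (= sum over removing one remaining piece with nothing left below it):
  1 left: {7}→1
  2 left: {6,7}→1
  3 left: {4,6,7}→1  {5,6,7}→1
  4 left: {3,5,6,7}→1  {4,5,6,7}→2
  5 left: {3,4,5,6,7}→3
  6 left: {2,3,4,5,6,7}→3
  placing 0:b first → 3 extensions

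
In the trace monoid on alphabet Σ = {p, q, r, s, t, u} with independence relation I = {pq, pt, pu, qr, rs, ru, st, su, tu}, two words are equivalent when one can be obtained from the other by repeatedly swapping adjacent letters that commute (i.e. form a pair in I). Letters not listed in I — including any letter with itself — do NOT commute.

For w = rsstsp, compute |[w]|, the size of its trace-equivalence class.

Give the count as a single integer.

14

0(r) covers ∅
1(s) covers ∅
2(s) covers 1:s
3(t) covers 0:r
4(s) covers 2:s
5(p) covers 0:r, 4:s
floor of heap: 0:r, 1:s
completions by unplaced set U, small U first (add the entries for U minus each lowest piece of U):
  |U|=1: {3}:1  {5}:1
  |U|=2: {3,5}:2  {4,5}:1
  |U|=3: {0,3,5}:2  {2,4,5}:1  {3,4,5}:3
  |U|=4: {0,3,4,5}:5  {1,2,4,5}:1  {2,3,4,5}:4
  start at 0(r): 5
  start at 1(s): 9
sum over floor = 14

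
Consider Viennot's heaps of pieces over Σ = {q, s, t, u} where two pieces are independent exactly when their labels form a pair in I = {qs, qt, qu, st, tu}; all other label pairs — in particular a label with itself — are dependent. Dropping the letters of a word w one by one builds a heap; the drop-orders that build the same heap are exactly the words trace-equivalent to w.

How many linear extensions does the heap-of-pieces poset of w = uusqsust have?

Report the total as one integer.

0(u) covers ∅
1(u) covers 0:u
2(s) covers 1:u
3(q) covers ∅
4(s) covers 2:s
5(u) covers 4:s
6(s) covers 5:u
7(t) covers ∅
floor of heap: 0:u, 3:q, 7:t
completions by unplaced set U, small U first (add the entries for U minus each lowest piece of U):
  |U|=1: {3}:1  {6}:1  {7}:1
  |U|=2: {3,6}:2  {3,7}:2  {5,6}:1  {6,7}:2
  |U|=3: {3,5,6}:3  {3,6,7}:6  {4,5,6}:1  {5,6,7}:3
  |U|=4: {2,4,5,6}:1  {3,4,5,6}:4  {3,5,6,7}:12  {4,5,6,7}:4
  |U|=5: {1,2,4,5,6}:1  {2,3,4,5,6}:5  {2,4,5,6,7}:5  {3,4,5,6,7}:20
  |U|=6: {0,1,2,4,5,6}:1  {1,2,3,4,5,6}:6  {1,2,4,5,6,7}:6  {2,3,4,5,6,7}:30
  start at 0(u): 42
  start at 3(q): 7
  start at 7(t): 7
sum over floor = 56

56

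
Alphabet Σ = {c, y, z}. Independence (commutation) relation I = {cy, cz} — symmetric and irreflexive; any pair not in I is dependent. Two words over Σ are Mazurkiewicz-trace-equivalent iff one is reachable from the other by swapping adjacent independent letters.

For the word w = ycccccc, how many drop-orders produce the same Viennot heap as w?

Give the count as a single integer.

7

0(y) covers ∅
1(c) covers ∅
2(c) covers 1:c
3(c) covers 2:c
4(c) covers 3:c
5(c) covers 4:c
6(c) covers 5:c
floor of heap: 0:y, 1:c
completions by unplaced set U, small U first (add the entries for U minus each lowest piece of U):
  |U|=1: {0}:1  {6}:1
  |U|=2: {0,6}:2  {5,6}:1
  |U|=3: {0,5,6}:3  {4,5,6}:1
  |U|=4: {0,4,5,6}:4  {3,4,5,6}:1
  |U|=5: {0,3,4,5,6}:5  {2,3,4,5,6}:1
  start at 0(y): 1
  start at 1(c): 6
sum over floor = 7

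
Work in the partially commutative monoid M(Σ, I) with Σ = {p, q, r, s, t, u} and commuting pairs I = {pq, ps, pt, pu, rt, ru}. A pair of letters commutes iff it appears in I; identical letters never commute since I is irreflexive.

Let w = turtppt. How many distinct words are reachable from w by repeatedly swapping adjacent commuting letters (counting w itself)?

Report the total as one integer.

35

#0=t has no predecessor
#1=u depends on [0:t]
#2=r has no predecessor
#3=t depends on [1:u]
#4=p depends on [2:r]
#5=p depends on [4:p]
#6=t depends on [3:t]
sources: [0:t, 2:r]
N(rest) = Σ N(rest − s) over sources s of rest; N(one piece) = 1:
  size 1 → [5]=1  [6]=1
  size 2 → [3,6]=1  [4,5]=1  [5,6]=2
  size 3 → [1,3,6]=1  [2,4,5]=1  [3,5,6]=3  [4,5,6]=3
  size 4 → [0,1,3,6]=1  [1,3,5,6]=4  [2,4,5,6]=4  [3,4,5,6]=6
  size 5 → [0,1,3,5,6]=5  [1,3,4,5,6]=10  [2,3,4,5,6]=10
  first=0(t) contributes 20
  first=2(r) contributes 15
|[w]| = 35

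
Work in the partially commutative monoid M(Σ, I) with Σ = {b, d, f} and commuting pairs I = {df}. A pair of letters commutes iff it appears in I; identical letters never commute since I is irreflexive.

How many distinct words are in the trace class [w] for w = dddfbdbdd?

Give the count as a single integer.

4

drop 0:d onto floor
drop 1:d onto {0:d}
drop 2:d onto {1:d}
drop 3:f onto floor
drop 4:b onto {2:d, 3:f}
drop 5:d onto {4:b}
drop 6:b onto {5:d}
drop 7:d onto {6:b}
drop 8:d onto {7:d}
ground layer = {0:d, 3:f}
drop-orders for the pieces not yet dropped (sum over which currently-grounded one goes next):
  1 to go: {8} 1
  2 to go: {7,8} 1
  3 to go: {6,7,8} 1
  4 to go: {5,6,7,8} 1
  5 to go: {4,5,6,7,8} 1
  6 to go: {2,4,5,6,7,8} 1  {3,4,5,6,7,8} 1
  7 to go: {1,2,4,5,6,7,8} 1  {2,3,4,5,6,7,8} 2
  if 0:d drops first: 3 orders
  if 3:f drops first: 1 orders
heap linearizations: 4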